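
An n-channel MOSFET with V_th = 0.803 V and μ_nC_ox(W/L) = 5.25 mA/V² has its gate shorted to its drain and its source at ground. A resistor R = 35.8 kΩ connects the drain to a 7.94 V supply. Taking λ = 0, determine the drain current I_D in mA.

I_D = 0.192 mA

With gate tied to drain, V_GS = V_DS ≥ V_GS − V_th, so the device is in saturation.
KCL at the drain: ½ k_n (V_GS − V_th)² = (V_DD − V_GS)/R.
Let x = V_GS − 0.803. Then 94 x² + x − 7.137 = 0, giving x = 0.27 V (positive root), so V_GS = 1.07 V.
I_D = (V_DD − V_GS)/R = (7.94 − 1.07) / 35.8 = 0.192 mA.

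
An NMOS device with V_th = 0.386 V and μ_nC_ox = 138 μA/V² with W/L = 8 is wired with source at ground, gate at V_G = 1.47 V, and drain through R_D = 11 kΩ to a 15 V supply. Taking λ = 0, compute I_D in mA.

V_GS = V_G = 1.47 V, so V_ov = 1.47 − 0.386 = 1.08 V.
k_n = μ_nC_ox · (W/L) = 1.104 mA/V².
Assume saturation: I_D = ½ k_n V_ov² = 0.5 × 1.104 × 1.08² = 0.649 mA, giving V_DS = V_DD − I_D R_D = 15 − 0.649 × 11 = 7.87 V.
V_DS = 7.87 V ≥ V_ov = 1.08 V, confirming saturation.

I_D = 0.649 mA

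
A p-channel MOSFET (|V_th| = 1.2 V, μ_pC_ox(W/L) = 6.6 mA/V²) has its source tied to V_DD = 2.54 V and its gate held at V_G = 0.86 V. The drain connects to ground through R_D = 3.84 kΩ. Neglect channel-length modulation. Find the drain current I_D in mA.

I_D = 0.595 mA

V_SG = V_DD − V_G = 2.54 − 0.86 = 1.68 V, so V_ov = 1.68 − 1.2 = 0.48 V.
Assume saturation: I_D = ½ k_p V_ov² = 0.5 × 6.6 × 0.48² = 0.76 mA, giving V_SD = V_DD − I_D R_D = 2.54 − 0.76 × 3.84 = -0.38 V.
But -0.38 V < V_ov = 0.48 V, so the device is actually in triode.
In triode I_D = k_p[V_ov V_SD − ½ V_SD²] and I_D = (V_DD − V_SD)/R_D. Equating: 12.7 V_SD² − 13.17 V_SD + 2.54 = 0, giving V_SD = 0.256 V (the root below V_ov).
I_D = (2.54 − 0.256) / 3.84 = 0.595 mA.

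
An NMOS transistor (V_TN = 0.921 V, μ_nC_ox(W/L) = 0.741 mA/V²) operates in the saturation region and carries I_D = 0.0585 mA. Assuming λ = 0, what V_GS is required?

V_GS = 1.32 V

In saturation I_D = ½ k_n (V_GS − V_TN)², so V_GS − V_TN = √(2 I_D / k_n) = √(2 × 0.0585 / 0.741) = 0.397 V.
V_GS = 0.921 + 0.397 = 1.32 V.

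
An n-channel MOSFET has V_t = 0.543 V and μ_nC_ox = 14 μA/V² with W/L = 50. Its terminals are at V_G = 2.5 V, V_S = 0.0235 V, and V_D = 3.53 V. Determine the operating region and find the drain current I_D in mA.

Saturation; I_D = 1.31 mA

V_GS = V_G − V_S = 2.5 − 0.0235 = 2.48 V; V_DS = V_D − V_S = 3.53 − 0.0235 = 3.51 V.
k_n = μ_nC_ox · (W/L) = 0.7 mA/V².
V_ov = V_GS − V_t = 2.48 − 0.543 = 1.93 V.
Since V_DS = 3.51 V ≥ V_ov = 1.93 V, the device is in saturation.
I_D = ½ k_n V_ov² = 0.5 × 0.7 × 1.93² = 1.31 mA.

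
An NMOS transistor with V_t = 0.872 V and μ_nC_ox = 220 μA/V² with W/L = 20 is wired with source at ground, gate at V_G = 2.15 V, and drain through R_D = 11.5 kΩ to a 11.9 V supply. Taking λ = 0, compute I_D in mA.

V_GS = V_G = 2.15 V, so V_ov = 2.15 − 0.872 = 1.28 V.
k_n = μ_nC_ox · (W/L) = 4.4 mA/V².
Assume saturation: I_D = ½ k_n V_ov² = 0.5 × 4.4 × 1.28² = 3.59 mA, giving V_DS = V_DD − I_D R_D = 11.9 − 3.59 × 11.5 = -29.4 V.
But -29.4 V < V_ov = 1.28 V, so the device is actually in triode.
In triode I_D = k_n[V_ov V_DS − ½ V_DS²] and I_D = (V_DD − V_DS)/R_D. Equating: 25.3 V_DS² − 65.67 V_DS + 11.9 = 0, giving V_DS = 0.196 V (the root below V_ov).
I_D = (11.9 − 0.196) / 11.5 = 1.02 mA.

I_D = 1.02 mA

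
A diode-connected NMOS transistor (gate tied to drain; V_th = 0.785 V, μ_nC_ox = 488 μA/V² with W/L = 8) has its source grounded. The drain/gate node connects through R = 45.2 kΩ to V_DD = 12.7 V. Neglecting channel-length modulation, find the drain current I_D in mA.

With gate tied to drain, V_GS = V_DS ≥ V_GS − V_th, so the device is in saturation.
k_n = μ_nC_ox · (W/L) = 3.904 mA/V².
KCL at the drain: ½ k_n (V_GS − V_th)² = (V_DD − V_GS)/R.
Let x = V_GS − 0.785. Then 88.2 x² + x − 11.91 = 0, giving x = 0.362 V (positive root), so V_GS = 1.15 V.
I_D = (V_DD − V_GS)/R = (12.7 − 1.15) / 45.2 = 0.256 mA.

I_D = 0.256 mA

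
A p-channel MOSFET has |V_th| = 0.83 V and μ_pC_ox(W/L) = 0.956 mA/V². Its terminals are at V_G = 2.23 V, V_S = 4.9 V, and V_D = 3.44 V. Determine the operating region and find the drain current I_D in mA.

Triode; I_D = 1.55 mA

V_SG = V_S − V_G = 4.9 − 2.23 = 2.67 V; V_SD = V_S − V_D = 4.9 − 3.44 = 1.46 V.
V_ov = V_SG − |V_th| = 2.67 − 0.83 = 1.84 V.
Since V_SD = 1.46 V < V_ov = 1.84 V, the device is in the triode region.
I_D = k_p [V_ov · V_SD − ½ V_SD²] = 0.956 × [1.84 × 1.46 − 0.5 × 1.46²] = 1.55 mA.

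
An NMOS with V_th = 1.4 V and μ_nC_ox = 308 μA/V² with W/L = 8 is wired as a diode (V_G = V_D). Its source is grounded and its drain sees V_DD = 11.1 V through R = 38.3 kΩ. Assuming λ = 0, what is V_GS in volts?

V_GS = 1.84 V

With gate tied to drain, V_GS = V_DS ≥ V_GS − V_th, so the device is in saturation.
k_n = μ_nC_ox · (W/L) = 2.464 mA/V².
KCL at the drain: ½ k_n (V_GS − V_th)² = (V_DD − V_GS)/R.
Let x = V_GS − 1.4. Then 47.2 x² + x − 9.7 = 0, giving x = 0.443 V (positive root), so V_GS = 1.84 V.
I_D = (V_DD − V_GS)/R = (11.1 − 1.84) / 38.3 = 0.242 mA.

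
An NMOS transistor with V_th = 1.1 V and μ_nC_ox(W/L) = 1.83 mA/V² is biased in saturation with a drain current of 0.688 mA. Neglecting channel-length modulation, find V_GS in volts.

V_GS = 1.97 V

In saturation I_D = ½ k_n (V_GS − V_th)², so V_GS − V_th = √(2 I_D / k_n) = √(2 × 0.688 / 1.83) = 0.867 V.
V_GS = 1.1 + 0.867 = 1.97 V.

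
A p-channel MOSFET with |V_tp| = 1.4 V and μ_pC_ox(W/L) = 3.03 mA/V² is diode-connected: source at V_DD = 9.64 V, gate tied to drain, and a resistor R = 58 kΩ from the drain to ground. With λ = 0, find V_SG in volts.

V_SG = 1.70 V

With gate tied to drain, V_SG = V_SD ≥ V_SG − |V_tp|, so the device is in saturation.
KCL at the drain: ½ k_p (V_SG − |V_tp|)² = (V_DD − V_SG)/R.
Let x = V_SG − 1.4. Then 87.9 x² + x − 8.24 = 0, giving x = 0.301 V (positive root), so V_SG = 1.7 V.
I_D = (V_DD − V_SG)/R = (9.64 − 1.7) / 58 = 0.137 mA.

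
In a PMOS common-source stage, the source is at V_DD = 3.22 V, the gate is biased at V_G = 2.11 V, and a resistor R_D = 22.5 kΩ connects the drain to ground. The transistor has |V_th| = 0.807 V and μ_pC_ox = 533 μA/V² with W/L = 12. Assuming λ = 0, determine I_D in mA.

V_SG = V_DD − V_G = 3.22 − 2.11 = 1.11 V, so V_ov = 1.11 − 0.807 = 0.303 V.
k_p = μ_pC_ox · (W/L) = 6.396 mA/V².
Assume saturation: I_D = ½ k_p V_ov² = 0.5 × 6.396 × 0.303² = 0.294 mA, giving V_SD = V_DD − I_D R_D = 3.22 − 0.294 × 22.5 = -3.39 V.
But -3.39 V < V_ov = 0.303 V, so the device is actually in triode.
In triode I_D = k_p[V_ov V_SD − ½ V_SD²] and I_D = (V_DD − V_SD)/R_D. Equating: 72 V_SD² − 44.6 V_SD + 3.22 = 0, giving V_SD = 0.0834 V (the root below V_ov).
I_D = (3.22 − 0.0834) / 22.5 = 0.139 mA.

I_D = 0.139 mA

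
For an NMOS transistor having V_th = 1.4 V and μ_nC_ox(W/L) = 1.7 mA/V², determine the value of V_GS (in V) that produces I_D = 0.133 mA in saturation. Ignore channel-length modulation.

V_GS = 1.80 V

In saturation I_D = ½ k_n (V_GS − V_th)², so V_GS − V_th = √(2 I_D / k_n) = √(2 × 0.133 / 1.7) = 0.396 V.
V_GS = 1.4 + 0.396 = 1.8 V.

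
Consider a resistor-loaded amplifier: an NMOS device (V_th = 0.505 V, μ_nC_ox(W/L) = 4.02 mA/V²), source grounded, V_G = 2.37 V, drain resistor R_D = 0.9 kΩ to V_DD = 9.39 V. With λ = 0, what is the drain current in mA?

V_GS = V_G = 2.37 V, so V_ov = 2.37 − 0.505 = 1.87 V.
Assume saturation: I_D = ½ k_n V_ov² = 0.5 × 4.02 × 1.87² = 6.99 mA, giving V_DS = V_DD − I_D R_D = 9.39 − 6.99 × 0.9 = 3.1 V.
V_DS = 3.1 V ≥ V_ov = 1.87 V, confirming saturation.

I_D = 6.99 mA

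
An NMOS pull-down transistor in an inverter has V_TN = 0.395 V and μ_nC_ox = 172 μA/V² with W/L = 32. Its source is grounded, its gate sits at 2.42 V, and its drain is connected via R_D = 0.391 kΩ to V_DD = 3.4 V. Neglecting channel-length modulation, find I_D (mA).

I_D = 6.79 mA

V_GS = V_G = 2.42 V, so V_ov = 2.42 − 0.395 = 2.02 V.
k_n = μ_nC_ox · (W/L) = 5.504 mA/V².
Assume saturation: I_D = ½ k_n V_ov² = 0.5 × 5.504 × 2.02² = 11.3 mA, giving V_DS = V_DD − I_D R_D = 3.4 − 11.3 × 0.391 = -1.01 V.
But -1.01 V < V_ov = 2.02 V, so the device is actually in triode.
In triode I_D = k_n[V_ov V_DS − ½ V_DS²] and I_D = (V_DD − V_DS)/R_D. Equating: 1.08 V_DS² − 5.358 V_DS + 3.4 = 0, giving V_DS = 0.746 V (the root below V_ov).
I_D = (3.4 − 0.746) / 0.391 = 6.79 mA.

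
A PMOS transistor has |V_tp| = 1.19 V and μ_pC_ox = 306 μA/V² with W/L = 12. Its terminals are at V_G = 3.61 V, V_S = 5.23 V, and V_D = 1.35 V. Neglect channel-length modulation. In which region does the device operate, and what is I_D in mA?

Saturation; I_D = 0.339 mA

V_SG = V_S − V_G = 5.23 − 3.61 = 1.62 V; V_SD = V_S − V_D = 5.23 − 1.35 = 3.88 V.
k_p = μ_pC_ox · (W/L) = 3.672 mA/V².
V_ov = V_SG − |V_tp| = 1.62 − 1.19 = 0.43 V.
Since V_SD = 3.88 V ≥ V_ov = 0.43 V, the device is in saturation.
I_D = ½ k_p V_ov² = 0.5 × 3.672 × 0.43² = 0.339 mA.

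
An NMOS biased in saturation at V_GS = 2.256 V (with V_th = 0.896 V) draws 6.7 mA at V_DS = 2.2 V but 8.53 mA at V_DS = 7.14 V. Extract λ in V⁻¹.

With V_GS fixed, I_D ∝ (1 + λ V_DS) in saturation, so I_D2/I_D1 = (1 + λ V_DS2)/(1 + λ V_DS1).
8.53/6.7 = 1.273 = (1 + 7.14 λ)/(1 + 2.2 λ).
Solving: λ (I_D1 V_DS2 − I_D2 V_DS1) = I_D2 − I_D1, so λ = (8.53 − 6.7) / (6.7 × 7.14 − 8.53 × 2.2) = 1.83 / 29.1 = 0.0629 V⁻¹.

λ = 0.0629 V⁻¹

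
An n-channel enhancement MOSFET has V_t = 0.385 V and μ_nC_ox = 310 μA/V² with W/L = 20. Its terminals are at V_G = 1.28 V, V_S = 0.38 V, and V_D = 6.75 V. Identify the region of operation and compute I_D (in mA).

Saturation; I_D = 0.822 mA

V_GS = V_G − V_S = 1.28 − 0.38 = 0.9 V; V_DS = V_D − V_S = 6.75 − 0.38 = 6.37 V.
k_n = μ_nC_ox · (W/L) = 6.2 mA/V².
V_ov = V_GS − V_t = 0.9 − 0.385 = 0.515 V.
Since V_DS = 6.37 V ≥ V_ov = 0.515 V, the device is in saturation.
I_D = ½ k_n V_ov² = 0.5 × 6.2 × 0.515² = 0.822 mA.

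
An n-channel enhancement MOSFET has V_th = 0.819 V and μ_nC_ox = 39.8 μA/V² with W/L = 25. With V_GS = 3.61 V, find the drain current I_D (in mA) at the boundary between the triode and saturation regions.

At the boundary V_DS = V_ov = V_GS − V_th = 3.61 − 0.819 = 2.79 V.
k_n = μ_nC_ox · (W/L) = 0.995 mA/V².
I_D = ½ k_n V_ov² = 0.5 × 0.995 × 2.79² = 3.88 mA.

I_D = 3.88 mA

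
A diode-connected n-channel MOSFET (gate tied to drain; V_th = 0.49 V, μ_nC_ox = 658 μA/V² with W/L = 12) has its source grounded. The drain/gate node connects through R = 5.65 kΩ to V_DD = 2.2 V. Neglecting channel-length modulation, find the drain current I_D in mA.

I_D = 0.257 mA

With gate tied to drain, V_GS = V_DS ≥ V_GS − V_th, so the device is in saturation.
k_n = μ_nC_ox · (W/L) = 7.896 mA/V².
KCL at the drain: ½ k_n (V_GS − V_th)² = (V_DD − V_GS)/R.
Let x = V_GS − 0.49. Then 22.3 x² + x − 1.71 = 0, giving x = 0.255 V (positive root), so V_GS = 0.745 V.
I_D = (V_DD − V_GS)/R = (2.2 − 0.745) / 5.65 = 0.257 mA.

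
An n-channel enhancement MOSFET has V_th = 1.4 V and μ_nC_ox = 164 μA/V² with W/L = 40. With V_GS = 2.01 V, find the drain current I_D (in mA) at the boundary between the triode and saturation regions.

I_D = 1.22 mA

At the boundary V_DS = V_ov = V_GS − V_th = 2.01 − 1.4 = 0.61 V.
k_n = μ_nC_ox · (W/L) = 6.56 mA/V².
I_D = ½ k_n V_ov² = 0.5 × 6.56 × 0.61² = 1.22 mA.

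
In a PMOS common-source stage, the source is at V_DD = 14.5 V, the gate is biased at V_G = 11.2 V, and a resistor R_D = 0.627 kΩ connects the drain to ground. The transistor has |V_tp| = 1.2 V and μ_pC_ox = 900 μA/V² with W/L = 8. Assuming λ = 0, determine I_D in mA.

I_D = 15.9 mA

V_SG = V_DD − V_G = 14.5 − 11.2 = 3.3 V, so V_ov = 3.3 − 1.2 = 2.1 V.
k_p = μ_pC_ox · (W/L) = 7.2 mA/V².
Assume saturation: I_D = ½ k_p V_ov² = 0.5 × 7.2 × 2.1² = 15.9 mA, giving V_SD = V_DD − I_D R_D = 14.5 − 15.9 × 0.627 = 4.55 V.
V_SD = 4.55 V ≥ V_ov = 2.1 V, confirming saturation.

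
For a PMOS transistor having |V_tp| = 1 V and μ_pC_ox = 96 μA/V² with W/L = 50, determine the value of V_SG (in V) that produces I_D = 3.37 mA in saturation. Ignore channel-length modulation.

k_p = μ_pC_ox · (W/L) = 4.8 mA/V².
In saturation I_D = ½ k_p (V_SG − |V_tp|)², so V_SG − |V_tp| = √(2 I_D / k_p) = √(2 × 3.37 / 4.8) = 1.18 V.
V_SG = 1 + 1.18 = 2.18 V.

V_SG = 2.18 V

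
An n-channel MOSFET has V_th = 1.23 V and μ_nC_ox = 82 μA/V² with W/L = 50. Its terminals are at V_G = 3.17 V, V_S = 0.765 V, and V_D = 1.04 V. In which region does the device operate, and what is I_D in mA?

V_GS = V_G − V_S = 3.17 − 0.765 = 2.4 V; V_DS = V_D − V_S = 1.04 − 0.765 = 0.275 V.
k_n = μ_nC_ox · (W/L) = 4.1 mA/V².
V_ov = V_GS − V_th = 2.4 − 1.23 = 1.17 V.
Since V_DS = 0.275 V < V_ov = 1.17 V, the device is in the triode region.
I_D = k_n [V_ov · V_DS − ½ V_DS²] = 4.1 × [1.17 × 0.275 − 0.5 × 0.275²] = 1.17 mA.

Triode; I_D = 1.17 mA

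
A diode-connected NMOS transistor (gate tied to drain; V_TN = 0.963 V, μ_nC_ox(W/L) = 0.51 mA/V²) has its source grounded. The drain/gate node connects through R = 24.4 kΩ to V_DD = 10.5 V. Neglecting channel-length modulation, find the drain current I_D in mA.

I_D = 0.343 mA

With gate tied to drain, V_GS = V_DS ≥ V_GS − V_TN, so the device is in saturation.
KCL at the drain: ½ k_n (V_GS − V_TN)² = (V_DD − V_GS)/R.
Let x = V_GS − 0.963. Then 6.22 x² + x − 9.537 = 0, giving x = 1.16 V (positive root), so V_GS = 2.12 V.
I_D = (V_DD − V_GS)/R = (10.5 − 2.12) / 24.4 = 0.343 mA.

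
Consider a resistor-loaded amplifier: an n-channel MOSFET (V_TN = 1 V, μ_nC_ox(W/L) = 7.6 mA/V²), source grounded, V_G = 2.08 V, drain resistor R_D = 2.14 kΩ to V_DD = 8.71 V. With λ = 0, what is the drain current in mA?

V_GS = V_G = 2.08 V, so V_ov = 2.08 − 1 = 1.08 V.
Assume saturation: I_D = ½ k_n V_ov² = 0.5 × 7.6 × 1.08² = 4.43 mA, giving V_DS = V_DD − I_D R_D = 8.71 − 4.43 × 2.14 = -0.775 V.
But -0.775 V < V_ov = 1.08 V, so the device is actually in triode.
In triode I_D = k_n[V_ov V_DS − ½ V_DS²] and I_D = (V_DD − V_DS)/R_D. Equating: 8.13 V_DS² − 18.57 V_DS + 8.71 = 0, giving V_DS = 0.66 V (the root below V_ov).
I_D = (8.71 − 0.66) / 2.14 = 3.76 mA.

I_D = 3.76 mA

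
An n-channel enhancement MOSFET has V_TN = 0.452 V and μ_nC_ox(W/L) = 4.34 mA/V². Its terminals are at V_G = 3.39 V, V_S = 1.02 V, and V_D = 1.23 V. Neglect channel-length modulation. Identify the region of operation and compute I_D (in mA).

V_GS = V_G − V_S = 3.39 − 1.02 = 2.37 V; V_DS = V_D − V_S = 1.23 − 1.02 = 0.21 V.
V_ov = V_GS − V_TN = 2.37 − 0.452 = 1.92 V.
Since V_DS = 0.21 V < V_ov = 1.92 V, the device is in the triode region.
I_D = k_n [V_ov · V_DS − ½ V_DS²] = 4.34 × [1.92 × 0.21 − 0.5 × 0.21²] = 1.65 mA.

Triode; I_D = 1.65 mA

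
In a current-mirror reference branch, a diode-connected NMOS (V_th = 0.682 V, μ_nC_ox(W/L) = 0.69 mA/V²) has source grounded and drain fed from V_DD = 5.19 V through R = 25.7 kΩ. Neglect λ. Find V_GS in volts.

V_GS = 1.34 V

With gate tied to drain, V_GS = V_DS ≥ V_GS − V_th, so the device is in saturation.
KCL at the drain: ½ k_n (V_GS − V_th)² = (V_DD − V_GS)/R.
Let x = V_GS − 0.682. Then 8.87 x² + x − 4.508 = 0, giving x = 0.659 V (positive root), so V_GS = 1.34 V.
I_D = (V_DD − V_GS)/R = (5.19 − 1.34) / 25.7 = 0.15 mA.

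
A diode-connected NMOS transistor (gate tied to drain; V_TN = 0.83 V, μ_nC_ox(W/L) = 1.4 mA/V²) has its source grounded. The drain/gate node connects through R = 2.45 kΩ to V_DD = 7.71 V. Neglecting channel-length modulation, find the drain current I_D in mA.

I_D = 2.10 mA

With gate tied to drain, V_GS = V_DS ≥ V_GS − V_TN, so the device is in saturation.
KCL at the drain: ½ k_n (V_GS − V_TN)² = (V_DD − V_GS)/R.
Let x = V_GS − 0.83. Then 1.72 x² + x − 6.88 = 0, giving x = 1.73 V (positive root), so V_GS = 2.56 V.
I_D = (V_DD − V_GS)/R = (7.71 − 2.56) / 2.45 = 2.1 mA.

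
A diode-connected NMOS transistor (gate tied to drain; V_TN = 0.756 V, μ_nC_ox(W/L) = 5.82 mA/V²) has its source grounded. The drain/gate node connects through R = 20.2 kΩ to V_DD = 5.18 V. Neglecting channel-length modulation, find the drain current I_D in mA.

I_D = 0.206 mA

With gate tied to drain, V_GS = V_DS ≥ V_GS − V_TN, so the device is in saturation.
KCL at the drain: ½ k_n (V_GS − V_TN)² = (V_DD − V_GS)/R.
Let x = V_GS − 0.756. Then 58.8 x² + x − 4.424 = 0, giving x = 0.266 V (positive root), so V_GS = 1.02 V.
I_D = (V_DD − V_GS)/R = (5.18 − 1.02) / 20.2 = 0.206 mA.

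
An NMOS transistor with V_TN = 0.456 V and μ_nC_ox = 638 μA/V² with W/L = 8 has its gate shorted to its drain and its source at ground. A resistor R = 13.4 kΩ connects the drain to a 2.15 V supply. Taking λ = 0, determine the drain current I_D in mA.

I_D = 0.111 mA

With gate tied to drain, V_GS = V_DS ≥ V_GS − V_TN, so the device is in saturation.
k_n = μ_nC_ox · (W/L) = 5.104 mA/V².
KCL at the drain: ½ k_n (V_GS − V_TN)² = (V_DD − V_GS)/R.
Let x = V_GS − 0.456. Then 34.2 x² + x − 1.694 = 0, giving x = 0.208 V (positive root), so V_GS = 0.664 V.
I_D = (V_DD − V_GS)/R = (2.15 − 0.664) / 13.4 = 0.111 mA.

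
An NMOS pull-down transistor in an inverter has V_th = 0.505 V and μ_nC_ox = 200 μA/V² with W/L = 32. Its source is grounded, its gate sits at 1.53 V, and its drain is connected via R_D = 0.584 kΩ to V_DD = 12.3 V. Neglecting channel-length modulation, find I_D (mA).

V_GS = V_G = 1.53 V, so V_ov = 1.53 − 0.505 = 1.02 V.
k_n = μ_nC_ox · (W/L) = 6.4 mA/V².
Assume saturation: I_D = ½ k_n V_ov² = 0.5 × 6.4 × 1.02² = 3.36 mA, giving V_DS = V_DD − I_D R_D = 12.3 − 3.36 × 0.584 = 10.3 V.
V_DS = 10.3 V ≥ V_ov = 1.02 V, confirming saturation.

I_D = 3.36 mA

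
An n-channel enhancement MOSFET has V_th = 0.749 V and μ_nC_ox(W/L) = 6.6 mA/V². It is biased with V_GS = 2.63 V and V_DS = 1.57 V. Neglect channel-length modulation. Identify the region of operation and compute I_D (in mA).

V_ov = V_GS − V_th = 2.63 − 0.749 = 1.88 V.
Since V_DS = 1.57 V < V_ov = 1.88 V, the device is in the triode region.
I_D = k_n [V_ov · V_DS − ½ V_DS²] = 6.6 × [1.88 × 1.57 − 0.5 × 1.57²] = 11.4 mA.

Triode; I_D = 11.4 mA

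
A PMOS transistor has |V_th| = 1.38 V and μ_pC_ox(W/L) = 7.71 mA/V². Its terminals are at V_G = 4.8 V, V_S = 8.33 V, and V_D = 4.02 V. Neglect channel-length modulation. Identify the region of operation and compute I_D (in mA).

V_SG = V_S − V_G = 8.33 − 4.8 = 3.53 V; V_SD = V_S − V_D = 8.33 − 4.02 = 4.31 V.
V_ov = V_SG − |V_th| = 3.53 − 1.38 = 2.15 V.
Since V_SD = 4.31 V ≥ V_ov = 2.15 V, the device is in saturation.
I_D = ½ k_p V_ov² = 0.5 × 7.71 × 2.15² = 17.8 mA.

Saturation; I_D = 17.8 mA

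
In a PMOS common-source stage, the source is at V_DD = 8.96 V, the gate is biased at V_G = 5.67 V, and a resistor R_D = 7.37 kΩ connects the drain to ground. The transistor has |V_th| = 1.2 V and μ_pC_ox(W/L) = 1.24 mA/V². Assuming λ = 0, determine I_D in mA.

I_D = 1.15 mA

V_SG = V_DD − V_G = 8.96 − 5.67 = 3.29 V, so V_ov = 3.29 − 1.2 = 2.09 V.
Assume saturation: I_D = ½ k_p V_ov² = 0.5 × 1.24 × 2.09² = 2.71 mA, giving V_SD = V_DD − I_D R_D = 8.96 − 2.71 × 7.37 = -11 V.
But -11 V < V_ov = 2.09 V, so the device is actually in triode.
In triode I_D = k_p[V_ov V_SD − ½ V_SD²] and I_D = (V_DD − V_SD)/R_D. Equating: 4.57 V_SD² − 20.1 V_SD + 8.96 = 0, giving V_SD = 0.503 V (the root below V_ov).
I_D = (8.96 − 0.503) / 7.37 = 1.15 mA.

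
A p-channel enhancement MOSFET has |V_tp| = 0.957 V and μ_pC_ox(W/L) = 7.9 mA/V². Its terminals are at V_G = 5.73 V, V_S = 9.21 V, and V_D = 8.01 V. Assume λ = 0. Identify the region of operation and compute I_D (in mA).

V_SG = V_S − V_G = 9.21 − 5.73 = 3.48 V; V_SD = V_S − V_D = 9.21 − 8.01 = 1.2 V.
V_ov = V_SG − |V_tp| = 3.48 − 0.957 = 2.52 V.
Since V_SD = 1.2 V < V_ov = 2.52 V, the device is in the triode region.
I_D = k_p [V_ov · V_SD − ½ V_SD²] = 7.9 × [2.52 × 1.2 − 0.5 × 1.2²] = 18.2 mA.

Triode; I_D = 18.2 mA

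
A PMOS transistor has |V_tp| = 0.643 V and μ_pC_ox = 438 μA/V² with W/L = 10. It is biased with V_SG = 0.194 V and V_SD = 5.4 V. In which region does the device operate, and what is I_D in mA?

V_SG = 0.194 V < |V_tp| = 0.643 V, so the transistor is in cutoff.

Cutoff; I_D = 0 mA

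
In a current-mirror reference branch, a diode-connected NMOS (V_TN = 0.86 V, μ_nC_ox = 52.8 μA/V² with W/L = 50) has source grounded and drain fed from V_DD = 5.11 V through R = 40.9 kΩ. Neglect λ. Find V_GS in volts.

With gate tied to drain, V_GS = V_DS ≥ V_GS − V_TN, so the device is in saturation.
k_n = μ_nC_ox · (W/L) = 2.64 mA/V².
KCL at the drain: ½ k_n (V_GS − V_TN)² = (V_DD − V_GS)/R.
Let x = V_GS − 0.86. Then 54 x² + x − 4.25 = 0, giving x = 0.271 V (positive root), so V_GS = 1.13 V.
I_D = (V_DD − V_GS)/R = (5.11 − 1.13) / 40.9 = 0.0973 mA.

V_GS = 1.13 V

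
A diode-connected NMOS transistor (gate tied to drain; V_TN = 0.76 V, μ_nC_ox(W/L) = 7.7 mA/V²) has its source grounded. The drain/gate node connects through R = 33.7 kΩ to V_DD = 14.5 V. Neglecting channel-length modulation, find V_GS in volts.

V_GS = 1.08 V

With gate tied to drain, V_GS = V_DS ≥ V_GS − V_TN, so the device is in saturation.
KCL at the drain: ½ k_n (V_GS − V_TN)² = (V_DD − V_GS)/R.
Let x = V_GS − 0.76. Then 130 x² + x − 13.74 = 0, giving x = 0.322 V (positive root), so V_GS = 1.08 V.
I_D = (V_DD − V_GS)/R = (14.5 − 1.08) / 33.7 = 0.398 mA.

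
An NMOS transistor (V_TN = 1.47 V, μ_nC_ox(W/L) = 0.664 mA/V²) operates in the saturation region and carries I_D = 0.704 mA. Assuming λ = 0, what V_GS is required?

V_GS = 2.93 V

In saturation I_D = ½ k_n (V_GS − V_TN)², so V_GS − V_TN = √(2 I_D / k_n) = √(2 × 0.704 / 0.664) = 1.46 V.
V_GS = 1.47 + 1.46 = 2.93 V.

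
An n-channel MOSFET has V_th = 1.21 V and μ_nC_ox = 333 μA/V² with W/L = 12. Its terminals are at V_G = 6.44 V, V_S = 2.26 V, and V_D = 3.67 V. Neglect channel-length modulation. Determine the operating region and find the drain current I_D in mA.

Triode; I_D = 12.8 mA

V_GS = V_G − V_S = 6.44 − 2.26 = 4.18 V; V_DS = V_D − V_S = 3.67 − 2.26 = 1.41 V.
k_n = μ_nC_ox · (W/L) = 3.996 mA/V².
V_ov = V_GS − V_th = 4.18 − 1.21 = 2.97 V.
Since V_DS = 1.41 V < V_ov = 2.97 V, the device is in the triode region.
I_D = k_n [V_ov · V_DS − ½ V_DS²] = 3.996 × [2.97 × 1.41 − 0.5 × 1.41²] = 12.8 mA.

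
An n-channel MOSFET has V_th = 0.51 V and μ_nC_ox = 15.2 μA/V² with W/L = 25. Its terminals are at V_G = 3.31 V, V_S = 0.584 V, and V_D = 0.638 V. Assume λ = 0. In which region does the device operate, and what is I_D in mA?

Triode; I_D = 0.0449 mA

V_GS = V_G − V_S = 3.31 − 0.584 = 2.73 V; V_DS = V_D − V_S = 0.638 − 0.584 = 0.054 V.
k_n = μ_nC_ox · (W/L) = 0.38 mA/V².
V_ov = V_GS − V_th = 2.73 − 0.51 = 2.22 V.
Since V_DS = 0.054 V < V_ov = 2.22 V, the device is in the triode region.
I_D = k_n [V_ov · V_DS − ½ V_DS²] = 0.38 × [2.22 × 0.054 − 0.5 × 0.054²] = 0.0449 mA.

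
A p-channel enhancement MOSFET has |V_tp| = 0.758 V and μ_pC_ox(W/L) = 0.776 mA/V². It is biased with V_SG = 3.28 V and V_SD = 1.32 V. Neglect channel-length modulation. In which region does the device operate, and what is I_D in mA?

Triode; I_D = 1.91 mA

V_ov = V_SG − |V_tp| = 3.28 − 0.758 = 2.52 V.
Since V_SD = 1.32 V < V_ov = 2.52 V, the device is in the triode region.
I_D = k_p [V_ov · V_SD − ½ V_SD²] = 0.776 × [2.52 × 1.32 − 0.5 × 1.32²] = 1.91 mA.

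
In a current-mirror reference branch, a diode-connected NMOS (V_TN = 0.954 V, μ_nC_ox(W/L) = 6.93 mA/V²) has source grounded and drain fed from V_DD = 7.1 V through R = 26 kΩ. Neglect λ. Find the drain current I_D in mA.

I_D = 0.227 mA

With gate tied to drain, V_GS = V_DS ≥ V_GS − V_TN, so the device is in saturation.
KCL at the drain: ½ k_n (V_GS − V_TN)² = (V_DD − V_GS)/R.
Let x = V_GS − 0.954. Then 90.1 x² + x − 6.146 = 0, giving x = 0.256 V (positive root), so V_GS = 1.21 V.
I_D = (V_DD − V_GS)/R = (7.1 − 1.21) / 26 = 0.227 mA.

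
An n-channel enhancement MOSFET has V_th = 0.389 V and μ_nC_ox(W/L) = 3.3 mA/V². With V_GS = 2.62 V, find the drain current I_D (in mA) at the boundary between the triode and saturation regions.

I_D = 8.21 mA

At the boundary V_DS = V_ov = V_GS − V_th = 2.62 − 0.389 = 2.23 V.
I_D = ½ k_n V_ov² = 0.5 × 3.3 × 2.23² = 8.21 mA.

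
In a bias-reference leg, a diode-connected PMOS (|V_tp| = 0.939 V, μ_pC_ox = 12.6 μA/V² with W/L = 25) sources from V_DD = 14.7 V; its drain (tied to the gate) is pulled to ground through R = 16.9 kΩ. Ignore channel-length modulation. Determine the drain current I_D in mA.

With gate tied to drain, V_SG = V_SD ≥ V_SG − |V_tp|, so the device is in saturation.
k_p = μ_pC_ox · (W/L) = 0.315 mA/V².
KCL at the drain: ½ k_p (V_SG − |V_tp|)² = (V_DD − V_SG)/R.
Let x = V_SG − 0.939. Then 2.66 x² + x − 13.76 = 0, giving x = 2.09 V (positive root), so V_SG = 3.03 V.
I_D = (V_DD − V_SG)/R = (14.7 − 3.03) / 16.9 = 0.69 mA.

I_D = 0.690 mA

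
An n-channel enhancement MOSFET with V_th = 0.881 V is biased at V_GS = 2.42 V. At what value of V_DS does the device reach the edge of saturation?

The boundary between triode and saturation is V_DS = V_GS − V_th = V_ov.
V_ov = 2.42 − 0.881 = 1.54 V.

V_DS,sat = 1.54 V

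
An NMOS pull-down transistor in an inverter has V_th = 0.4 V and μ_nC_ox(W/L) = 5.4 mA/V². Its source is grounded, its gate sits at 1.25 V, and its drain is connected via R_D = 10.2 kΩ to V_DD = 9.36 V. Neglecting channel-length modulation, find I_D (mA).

I_D = 0.896 mA

V_GS = V_G = 1.25 V, so V_ov = 1.25 − 0.4 = 0.85 V.
Assume saturation: I_D = ½ k_n V_ov² = 0.5 × 5.4 × 0.85² = 1.95 mA, giving V_DS = V_DD − I_D R_D = 9.36 − 1.95 × 10.2 = -10.5 V.
But -10.5 V < V_ov = 0.85 V, so the device is actually in triode.
In triode I_D = k_n[V_ov V_DS − ½ V_DS²] and I_D = (V_DD − V_DS)/R_D. Equating: 27.5 V_DS² − 47.82 V_DS + 9.36 = 0, giving V_DS = 0.225 V (the root below V_ov).
I_D = (9.36 − 0.225) / 10.2 = 0.896 mA.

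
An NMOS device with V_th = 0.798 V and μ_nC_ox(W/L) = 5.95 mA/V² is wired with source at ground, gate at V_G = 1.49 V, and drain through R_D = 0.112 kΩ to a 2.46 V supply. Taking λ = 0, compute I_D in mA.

I_D = 1.42 mA

V_GS = V_G = 1.49 V, so V_ov = 1.49 − 0.798 = 0.692 V.
Assume saturation: I_D = ½ k_n V_ov² = 0.5 × 5.95 × 0.692² = 1.42 mA, giving V_DS = V_DD − I_D R_D = 2.46 − 1.42 × 0.112 = 2.3 V.
V_DS = 2.3 V ≥ V_ov = 0.692 V, confirming saturation.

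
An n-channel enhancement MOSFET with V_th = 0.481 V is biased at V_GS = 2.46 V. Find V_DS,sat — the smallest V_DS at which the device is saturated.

V_DS,sat = 1.98 V

The boundary between triode and saturation is V_DS = V_GS − V_th = V_ov.
V_ov = 2.46 − 0.481 = 1.98 V.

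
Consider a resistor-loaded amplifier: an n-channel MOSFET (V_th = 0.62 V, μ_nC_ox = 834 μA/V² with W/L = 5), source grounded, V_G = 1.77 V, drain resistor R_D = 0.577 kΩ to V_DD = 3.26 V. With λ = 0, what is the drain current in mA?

V_GS = V_G = 1.77 V, so V_ov = 1.77 − 0.62 = 1.15 V.
k_n = μ_nC_ox · (W/L) = 4.17 mA/V².
Assume saturation: I_D = ½ k_n V_ov² = 0.5 × 4.17 × 1.15² = 2.76 mA, giving V_DS = V_DD − I_D R_D = 3.26 − 2.76 × 0.577 = 1.67 V.
V_DS = 1.67 V ≥ V_ov = 1.15 V, confirming saturation.

I_D = 2.76 mA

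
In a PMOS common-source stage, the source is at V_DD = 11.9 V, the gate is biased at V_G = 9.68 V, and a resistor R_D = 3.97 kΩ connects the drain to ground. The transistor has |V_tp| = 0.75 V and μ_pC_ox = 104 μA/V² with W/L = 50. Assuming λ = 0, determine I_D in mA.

I_D = 2.89 mA

V_SG = V_DD − V_G = 11.9 − 9.68 = 2.22 V, so V_ov = 2.22 − 0.75 = 1.47 V.
k_p = μ_pC_ox · (W/L) = 5.2 mA/V².
Assume saturation: I_D = ½ k_p V_ov² = 0.5 × 5.2 × 1.47² = 5.62 mA, giving V_SD = V_DD − I_D R_D = 11.9 − 5.62 × 3.97 = -10.4 V.
But -10.4 V < V_ov = 1.47 V, so the device is actually in triode.
In triode I_D = k_p[V_ov V_SD − ½ V_SD²] and I_D = (V_DD − V_SD)/R_D. Equating: 10.3 V_SD² − 31.35 V_SD + 11.9 = 0, giving V_SD = 0.445 V (the root below V_ov).
I_D = (11.9 − 0.445) / 3.97 = 2.89 mA.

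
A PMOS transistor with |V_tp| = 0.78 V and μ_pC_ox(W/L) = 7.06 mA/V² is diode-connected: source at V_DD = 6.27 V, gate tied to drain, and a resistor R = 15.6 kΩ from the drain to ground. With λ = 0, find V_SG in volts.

With gate tied to drain, V_SG = V_SD ≥ V_SG − |V_tp|, so the device is in saturation.
KCL at the drain: ½ k_p (V_SG − |V_tp|)² = (V_DD − V_SG)/R.
Let x = V_SG − 0.78. Then 55.1 x² + x − 5.49 = 0, giving x = 0.307 V (positive root), so V_SG = 1.09 V.
I_D = (V_DD − V_SG)/R = (6.27 − 1.09) / 15.6 = 0.332 mA.

V_SG = 1.09 V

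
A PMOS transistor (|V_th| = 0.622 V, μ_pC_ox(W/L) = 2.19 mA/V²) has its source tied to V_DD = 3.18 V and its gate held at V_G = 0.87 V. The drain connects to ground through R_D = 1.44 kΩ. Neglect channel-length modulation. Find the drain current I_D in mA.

I_D = 1.80 mA

V_SG = V_DD − V_G = 3.18 − 0.87 = 2.31 V, so V_ov = 2.31 − 0.622 = 1.69 V.
Assume saturation: I_D = ½ k_p V_ov² = 0.5 × 2.19 × 1.69² = 3.12 mA, giving V_SD = V_DD − I_D R_D = 3.18 − 3.12 × 1.44 = -1.31 V.
But -1.31 V < V_ov = 1.69 V, so the device is actually in triode.
In triode I_D = k_p[V_ov V_SD − ½ V_SD²] and I_D = (V_DD − V_SD)/R_D. Equating: 1.58 V_SD² − 6.323 V_SD + 3.18 = 0, giving V_SD = 0.59 V (the root below V_ov).
I_D = (3.18 − 0.59) / 1.44 = 1.8 mA.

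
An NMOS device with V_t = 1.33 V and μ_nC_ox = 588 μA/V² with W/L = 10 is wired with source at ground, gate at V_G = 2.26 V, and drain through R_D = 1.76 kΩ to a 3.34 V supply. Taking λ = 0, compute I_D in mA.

I_D = 1.68 mA

V_GS = V_G = 2.26 V, so V_ov = 2.26 − 1.33 = 0.93 V.
k_n = μ_nC_ox · (W/L) = 5.88 mA/V².
Assume saturation: I_D = ½ k_n V_ov² = 0.5 × 5.88 × 0.93² = 2.54 mA, giving V_DS = V_DD − I_D R_D = 3.34 − 2.54 × 1.76 = -1.14 V.
But -1.14 V < V_ov = 0.93 V, so the device is actually in triode.
In triode I_D = k_n[V_ov V_DS − ½ V_DS²] and I_D = (V_DD − V_DS)/R_D. Equating: 5.17 V_DS² − 10.62 V_DS + 3.34 = 0, giving V_DS = 0.388 V (the root below V_ov).
I_D = (3.34 − 0.388) / 1.76 = 1.68 mA.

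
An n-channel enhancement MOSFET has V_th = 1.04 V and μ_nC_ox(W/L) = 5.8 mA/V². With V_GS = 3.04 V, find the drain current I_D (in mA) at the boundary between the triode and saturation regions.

I_D = 11.6 mA

At the boundary V_DS = V_ov = V_GS − V_th = 3.04 − 1.04 = 2 V.
I_D = ½ k_n V_ov² = 0.5 × 5.8 × 2² = 11.6 mA.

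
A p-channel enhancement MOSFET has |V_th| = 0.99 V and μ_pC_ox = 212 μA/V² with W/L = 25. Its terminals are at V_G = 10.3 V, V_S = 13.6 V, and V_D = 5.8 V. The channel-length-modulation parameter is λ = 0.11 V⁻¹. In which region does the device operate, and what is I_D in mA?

V_SG = V_S − V_G = 13.6 − 10.3 = 3.3 V; V_SD = V_S − V_D = 13.6 − 5.8 = 7.8 V.
k_p = μ_pC_ox · (W/L) = 5.3 mA/V².
V_ov = V_SG − |V_th| = 3.3 − 0.99 = 2.31 V.
Since V_SD = 7.8 V ≥ V_ov = 2.31 V, the device is in saturation.
I_D = ½ k_p V_ov² (1 + λ V_SD) = 0.5 × 5.3 × 2.31² × (1 + 0.11 × 7.8) = 26.3 mA.

Saturation; I_D = 26.3 mA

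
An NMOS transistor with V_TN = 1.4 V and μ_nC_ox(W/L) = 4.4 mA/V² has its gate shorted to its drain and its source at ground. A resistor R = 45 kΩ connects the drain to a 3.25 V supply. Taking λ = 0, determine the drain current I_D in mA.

With gate tied to drain, V_GS = V_DS ≥ V_GS − V_TN, so the device is in saturation.
KCL at the drain: ½ k_n (V_GS − V_TN)² = (V_DD − V_GS)/R.
Let x = V_GS − 1.4. Then 99 x² + x − 1.85 = 0, giving x = 0.132 V (positive root), so V_GS = 1.53 V.
I_D = (V_DD − V_GS)/R = (3.25 − 1.53) / 45 = 0.0382 mA.

I_D = 0.0382 mA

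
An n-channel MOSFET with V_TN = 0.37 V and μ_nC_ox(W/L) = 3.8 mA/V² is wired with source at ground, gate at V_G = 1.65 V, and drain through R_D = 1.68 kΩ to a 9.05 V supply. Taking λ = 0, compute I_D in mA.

I_D = 3.11 mA

V_GS = V_G = 1.65 V, so V_ov = 1.65 − 0.37 = 1.28 V.
Assume saturation: I_D = ½ k_n V_ov² = 0.5 × 3.8 × 1.28² = 3.11 mA, giving V_DS = V_DD − I_D R_D = 9.05 − 3.11 × 1.68 = 3.82 V.
V_DS = 3.82 V ≥ V_ov = 1.28 V, confirming saturation.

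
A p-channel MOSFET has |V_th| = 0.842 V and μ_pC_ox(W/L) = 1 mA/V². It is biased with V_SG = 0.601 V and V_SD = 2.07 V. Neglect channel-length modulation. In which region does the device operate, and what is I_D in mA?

V_SG = 0.601 V < |V_th| = 0.842 V, so the transistor is in cutoff.

Cutoff; I_D = 0 mA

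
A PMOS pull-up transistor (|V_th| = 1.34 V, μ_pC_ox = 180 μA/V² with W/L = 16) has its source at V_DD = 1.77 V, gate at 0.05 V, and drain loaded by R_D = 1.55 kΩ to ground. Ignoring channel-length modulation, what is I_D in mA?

I_D = 0.208 mA

V_SG = V_DD − V_G = 1.77 − 0.05 = 1.72 V, so V_ov = 1.72 − 1.34 = 0.38 V.
k_p = μ_pC_ox · (W/L) = 2.88 mA/V².
Assume saturation: I_D = ½ k_p V_ov² = 0.5 × 2.88 × 0.38² = 0.208 mA, giving V_SD = V_DD − I_D R_D = 1.77 − 0.208 × 1.55 = 1.45 V.
V_SD = 1.45 V ≥ V_ov = 0.38 V, confirming saturation.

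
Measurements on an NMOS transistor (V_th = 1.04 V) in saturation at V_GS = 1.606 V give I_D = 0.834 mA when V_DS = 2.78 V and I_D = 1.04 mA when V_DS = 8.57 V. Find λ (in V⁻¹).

λ = 0.0484 V⁻¹

With V_GS fixed, I_D ∝ (1 + λ V_DS) in saturation, so I_D2/I_D1 = (1 + λ V_DS2)/(1 + λ V_DS1).
1.04/0.834 = 1.247 = (1 + 8.57 λ)/(1 + 2.78 λ).
Solving: λ (I_D1 V_DS2 − I_D2 V_DS1) = I_D2 − I_D1, so λ = (1.04 − 0.834) / (0.834 × 8.57 − 1.04 × 2.78) = 0.206 / 4.26 = 0.0484 V⁻¹.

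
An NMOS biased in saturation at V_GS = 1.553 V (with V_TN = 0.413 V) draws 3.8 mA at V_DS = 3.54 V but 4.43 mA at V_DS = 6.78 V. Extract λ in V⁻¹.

With V_GS fixed, I_D ∝ (1 + λ V_DS) in saturation, so I_D2/I_D1 = (1 + λ V_DS2)/(1 + λ V_DS1).
4.43/3.8 = 1.166 = (1 + 6.78 λ)/(1 + 3.54 λ).
Solving: λ (I_D1 V_DS2 − I_D2 V_DS1) = I_D2 − I_D1, so λ = (4.43 − 3.8) / (3.8 × 6.78 − 4.43 × 3.54) = 0.63 / 10.1 = 0.0625 V⁻¹.

λ = 0.0625 V⁻¹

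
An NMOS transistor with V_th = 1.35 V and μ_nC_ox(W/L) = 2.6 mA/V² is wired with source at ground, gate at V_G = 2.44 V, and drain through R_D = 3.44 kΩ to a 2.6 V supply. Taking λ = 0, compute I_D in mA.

I_D = 0.676 mA

V_GS = V_G = 2.44 V, so V_ov = 2.44 − 1.35 = 1.09 V.
Assume saturation: I_D = ½ k_n V_ov² = 0.5 × 2.6 × 1.09² = 1.54 mA, giving V_DS = V_DD − I_D R_D = 2.6 − 1.54 × 3.44 = -2.71 V.
But -2.71 V < V_ov = 1.09 V, so the device is actually in triode.
In triode I_D = k_n[V_ov V_DS − ½ V_DS²] and I_D = (V_DD − V_DS)/R_D. Equating: 4.47 V_DS² − 10.75 V_DS + 2.6 = 0, giving V_DS = 0.273 V (the root below V_ov).
I_D = (2.6 − 0.273) / 3.44 = 0.676 mA.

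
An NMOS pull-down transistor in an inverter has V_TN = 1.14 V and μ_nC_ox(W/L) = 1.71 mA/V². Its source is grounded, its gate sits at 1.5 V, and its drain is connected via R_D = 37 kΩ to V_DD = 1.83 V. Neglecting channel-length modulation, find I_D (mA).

I_D = 0.0471 mA

V_GS = V_G = 1.5 V, so V_ov = 1.5 − 1.14 = 0.36 V.
Assume saturation: I_D = ½ k_n V_ov² = 0.5 × 1.71 × 0.36² = 0.111 mA, giving V_DS = V_DD − I_D R_D = 1.83 − 0.111 × 37 = -2.27 V.
But -2.27 V < V_ov = 0.36 V, so the device is actually in triode.
In triode I_D = k_n[V_ov V_DS − ½ V_DS²] and I_D = (V_DD − V_DS)/R_D. Equating: 31.6 V_DS² − 23.78 V_DS + 1.83 = 0, giving V_DS = 0.087 V (the root below V_ov).
I_D = (1.83 − 0.087) / 37 = 0.0471 mA.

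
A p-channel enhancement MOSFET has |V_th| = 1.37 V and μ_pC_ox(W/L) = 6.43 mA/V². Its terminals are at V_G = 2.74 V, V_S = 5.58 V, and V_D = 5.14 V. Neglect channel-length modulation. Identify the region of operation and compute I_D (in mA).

Triode; I_D = 3.54 mA

V_SG = V_S − V_G = 5.58 − 2.74 = 2.84 V; V_SD = V_S − V_D = 5.58 − 5.14 = 0.44 V.
V_ov = V_SG − |V_th| = 2.84 − 1.37 = 1.47 V.
Since V_SD = 0.44 V < V_ov = 1.47 V, the device is in the triode region.
I_D = k_p [V_ov · V_SD − ½ V_SD²] = 6.43 × [1.47 × 0.44 − 0.5 × 0.44²] = 3.54 mA.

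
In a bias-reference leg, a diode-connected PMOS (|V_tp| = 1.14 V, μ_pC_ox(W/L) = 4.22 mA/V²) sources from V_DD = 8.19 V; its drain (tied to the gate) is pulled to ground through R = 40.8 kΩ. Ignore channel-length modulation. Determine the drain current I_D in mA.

With gate tied to drain, V_SG = V_SD ≥ V_SG − |V_tp|, so the device is in saturation.
KCL at the drain: ½ k_p (V_SG − |V_tp|)² = (V_DD − V_SG)/R.
Let x = V_SG − 1.14. Then 86.1 x² + x − 7.05 = 0, giving x = 0.28 V (positive root), so V_SG = 1.42 V.
I_D = (V_DD − V_SG)/R = (8.19 − 1.42) / 40.8 = 0.166 mA.

I_D = 0.166 mA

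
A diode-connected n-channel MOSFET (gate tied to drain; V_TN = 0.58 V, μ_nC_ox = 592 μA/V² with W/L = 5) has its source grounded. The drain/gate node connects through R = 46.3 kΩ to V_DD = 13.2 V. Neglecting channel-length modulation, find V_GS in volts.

With gate tied to drain, V_GS = V_DS ≥ V_GS − V_TN, so the device is in saturation.
k_n = μ_nC_ox · (W/L) = 2.96 mA/V².
KCL at the drain: ½ k_n (V_GS − V_TN)² = (V_DD − V_GS)/R.
Let x = V_GS − 0.58. Then 68.5 x² + x − 12.62 = 0, giving x = 0.422 V (positive root), so V_GS = 1 V.
I_D = (V_DD − V_GS)/R = (13.2 − 1) / 46.3 = 0.263 mA.

V_GS = 1.00 V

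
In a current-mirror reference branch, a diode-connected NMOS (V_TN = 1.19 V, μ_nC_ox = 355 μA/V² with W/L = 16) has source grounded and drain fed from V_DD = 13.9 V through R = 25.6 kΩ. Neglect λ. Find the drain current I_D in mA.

With gate tied to drain, V_GS = V_DS ≥ V_GS − V_TN, so the device is in saturation.
k_n = μ_nC_ox · (W/L) = 5.68 mA/V².
KCL at the drain: ½ k_n (V_GS − V_TN)² = (V_DD − V_GS)/R.
Let x = V_GS − 1.19. Then 72.7 x² + x − 12.71 = 0, giving x = 0.411 V (positive root), so V_GS = 1.6 V.
I_D = (V_DD − V_GS)/R = (13.9 − 1.6) / 25.6 = 0.48 mA.

I_D = 0.480 mA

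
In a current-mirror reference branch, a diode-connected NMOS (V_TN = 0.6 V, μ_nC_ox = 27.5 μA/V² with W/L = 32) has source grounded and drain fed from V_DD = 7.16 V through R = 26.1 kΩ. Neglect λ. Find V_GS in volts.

V_GS = 1.31 V

With gate tied to drain, V_GS = V_DS ≥ V_GS − V_TN, so the device is in saturation.
k_n = μ_nC_ox · (W/L) = 0.88 mA/V².
KCL at the drain: ½ k_n (V_GS − V_TN)² = (V_DD − V_GS)/R.
Let x = V_GS − 0.6. Then 11.5 x² + x − 6.56 = 0, giving x = 0.714 V (positive root), so V_GS = 1.31 V.
I_D = (V_DD − V_GS)/R = (7.16 − 1.31) / 26.1 = 0.224 mA.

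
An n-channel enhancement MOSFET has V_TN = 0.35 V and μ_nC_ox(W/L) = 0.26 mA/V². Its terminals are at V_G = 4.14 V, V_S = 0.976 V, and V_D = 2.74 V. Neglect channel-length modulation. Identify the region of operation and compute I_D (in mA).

V_GS = V_G − V_S = 4.14 − 0.976 = 3.16 V; V_DS = V_D − V_S = 2.74 − 0.976 = 1.76 V.
V_ov = V_GS − V_TN = 3.16 − 0.35 = 2.81 V.
Since V_DS = 1.76 V < V_ov = 2.81 V, the device is in the triode region.
I_D = k_n [V_ov · V_DS − ½ V_DS²] = 0.26 × [2.81 × 1.76 − 0.5 × 1.76²] = 0.886 mA.

Triode; I_D = 0.886 mA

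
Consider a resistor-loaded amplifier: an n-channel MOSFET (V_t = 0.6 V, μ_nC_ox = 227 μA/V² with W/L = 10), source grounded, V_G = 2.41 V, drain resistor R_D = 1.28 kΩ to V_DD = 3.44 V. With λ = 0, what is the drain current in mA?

V_GS = V_G = 2.41 V, so V_ov = 2.41 − 0.6 = 1.81 V.
k_n = μ_nC_ox · (W/L) = 2.27 mA/V².
Assume saturation: I_D = ½ k_n V_ov² = 0.5 × 2.27 × 1.81² = 3.72 mA, giving V_DS = V_DD − I_D R_D = 3.44 − 3.72 × 1.28 = -1.32 V.
But -1.32 V < V_ov = 1.81 V, so the device is actually in triode.
In triode I_D = k_n[V_ov V_DS − ½ V_DS²] and I_D = (V_DD − V_DS)/R_D. Equating: 1.45 V_DS² − 6.259 V_DS + 3.44 = 0, giving V_DS = 0.647 V (the root below V_ov).
I_D = (3.44 − 0.647) / 1.28 = 2.18 mA.

I_D = 2.18 mA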